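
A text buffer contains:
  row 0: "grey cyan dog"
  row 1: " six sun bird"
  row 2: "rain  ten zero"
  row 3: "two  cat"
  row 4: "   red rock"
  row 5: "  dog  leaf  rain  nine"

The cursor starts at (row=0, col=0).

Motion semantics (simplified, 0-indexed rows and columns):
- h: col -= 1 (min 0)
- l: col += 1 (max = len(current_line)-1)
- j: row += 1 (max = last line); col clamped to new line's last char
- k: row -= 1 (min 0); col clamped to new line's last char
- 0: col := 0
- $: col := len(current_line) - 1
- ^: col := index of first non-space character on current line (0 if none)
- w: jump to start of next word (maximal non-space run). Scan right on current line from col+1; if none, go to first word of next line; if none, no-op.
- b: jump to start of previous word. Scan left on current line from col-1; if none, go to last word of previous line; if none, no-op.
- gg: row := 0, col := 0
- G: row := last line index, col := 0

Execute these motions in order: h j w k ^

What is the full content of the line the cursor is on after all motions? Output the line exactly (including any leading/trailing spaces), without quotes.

After 1 (h): row=0 col=0 char='g'
After 2 (j): row=1 col=0 char='_'
After 3 (w): row=1 col=1 char='s'
After 4 (k): row=0 col=1 char='r'
After 5 (^): row=0 col=0 char='g'

Answer: grey cyan dog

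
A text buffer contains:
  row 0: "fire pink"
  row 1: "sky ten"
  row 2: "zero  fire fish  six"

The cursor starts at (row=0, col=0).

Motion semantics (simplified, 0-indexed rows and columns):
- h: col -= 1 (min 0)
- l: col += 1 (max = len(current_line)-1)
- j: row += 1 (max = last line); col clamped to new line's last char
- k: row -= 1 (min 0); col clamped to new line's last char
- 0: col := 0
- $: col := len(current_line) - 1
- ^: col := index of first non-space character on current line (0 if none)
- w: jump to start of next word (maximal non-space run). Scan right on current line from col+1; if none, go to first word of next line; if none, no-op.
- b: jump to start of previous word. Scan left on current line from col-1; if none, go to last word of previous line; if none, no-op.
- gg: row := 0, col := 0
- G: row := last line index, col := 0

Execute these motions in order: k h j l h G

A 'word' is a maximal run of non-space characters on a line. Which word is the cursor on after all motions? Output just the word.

Answer: zero

Derivation:
After 1 (k): row=0 col=0 char='f'
After 2 (h): row=0 col=0 char='f'
After 3 (j): row=1 col=0 char='s'
After 4 (l): row=1 col=1 char='k'
After 5 (h): row=1 col=0 char='s'
After 6 (G): row=2 col=0 char='z'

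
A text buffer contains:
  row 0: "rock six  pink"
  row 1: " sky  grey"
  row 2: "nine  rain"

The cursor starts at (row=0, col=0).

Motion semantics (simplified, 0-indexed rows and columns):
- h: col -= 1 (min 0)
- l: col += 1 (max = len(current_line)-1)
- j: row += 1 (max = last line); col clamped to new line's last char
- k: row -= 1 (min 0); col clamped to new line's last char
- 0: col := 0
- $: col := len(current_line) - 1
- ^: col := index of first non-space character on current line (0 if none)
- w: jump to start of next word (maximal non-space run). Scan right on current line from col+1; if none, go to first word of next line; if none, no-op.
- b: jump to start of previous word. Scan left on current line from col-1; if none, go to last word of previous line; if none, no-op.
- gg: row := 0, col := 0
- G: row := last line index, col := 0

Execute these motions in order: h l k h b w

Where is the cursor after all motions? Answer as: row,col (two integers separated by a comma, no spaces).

Answer: 0,5

Derivation:
After 1 (h): row=0 col=0 char='r'
After 2 (l): row=0 col=1 char='o'
After 3 (k): row=0 col=1 char='o'
After 4 (h): row=0 col=0 char='r'
After 5 (b): row=0 col=0 char='r'
After 6 (w): row=0 col=5 char='s'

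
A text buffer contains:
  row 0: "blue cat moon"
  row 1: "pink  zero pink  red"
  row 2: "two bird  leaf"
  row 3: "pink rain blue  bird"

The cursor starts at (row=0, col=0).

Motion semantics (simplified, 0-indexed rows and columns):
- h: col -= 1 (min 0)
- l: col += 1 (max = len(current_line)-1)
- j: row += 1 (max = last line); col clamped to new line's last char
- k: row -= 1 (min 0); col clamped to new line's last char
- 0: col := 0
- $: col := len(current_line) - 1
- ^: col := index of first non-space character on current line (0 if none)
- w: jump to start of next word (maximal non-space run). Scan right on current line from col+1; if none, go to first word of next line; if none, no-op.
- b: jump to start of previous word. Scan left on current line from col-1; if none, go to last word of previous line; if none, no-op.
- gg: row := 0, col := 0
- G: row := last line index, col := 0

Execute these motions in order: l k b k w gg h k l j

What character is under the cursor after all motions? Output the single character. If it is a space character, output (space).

After 1 (l): row=0 col=1 char='l'
After 2 (k): row=0 col=1 char='l'
After 3 (b): row=0 col=0 char='b'
After 4 (k): row=0 col=0 char='b'
After 5 (w): row=0 col=5 char='c'
After 6 (gg): row=0 col=0 char='b'
After 7 (h): row=0 col=0 char='b'
After 8 (k): row=0 col=0 char='b'
After 9 (l): row=0 col=1 char='l'
After 10 (j): row=1 col=1 char='i'

Answer: i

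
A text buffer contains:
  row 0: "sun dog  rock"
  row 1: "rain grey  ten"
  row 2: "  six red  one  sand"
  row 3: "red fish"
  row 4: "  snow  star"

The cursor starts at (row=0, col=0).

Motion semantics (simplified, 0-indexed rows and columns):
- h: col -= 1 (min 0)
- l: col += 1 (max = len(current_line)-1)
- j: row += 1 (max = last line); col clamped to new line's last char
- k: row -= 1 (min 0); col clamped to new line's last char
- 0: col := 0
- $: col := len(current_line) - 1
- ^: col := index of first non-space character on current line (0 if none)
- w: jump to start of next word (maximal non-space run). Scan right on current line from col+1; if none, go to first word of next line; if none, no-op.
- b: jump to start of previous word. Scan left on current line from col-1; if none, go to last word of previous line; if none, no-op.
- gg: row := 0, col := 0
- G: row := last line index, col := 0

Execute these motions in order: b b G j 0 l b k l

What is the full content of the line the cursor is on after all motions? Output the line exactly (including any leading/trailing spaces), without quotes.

After 1 (b): row=0 col=0 char='s'
After 2 (b): row=0 col=0 char='s'
After 3 (G): row=4 col=0 char='_'
After 4 (j): row=4 col=0 char='_'
After 5 (0): row=4 col=0 char='_'
After 6 (l): row=4 col=1 char='_'
After 7 (b): row=3 col=4 char='f'
After 8 (k): row=2 col=4 char='x'
After 9 (l): row=2 col=5 char='_'

Answer:   six red  one  sand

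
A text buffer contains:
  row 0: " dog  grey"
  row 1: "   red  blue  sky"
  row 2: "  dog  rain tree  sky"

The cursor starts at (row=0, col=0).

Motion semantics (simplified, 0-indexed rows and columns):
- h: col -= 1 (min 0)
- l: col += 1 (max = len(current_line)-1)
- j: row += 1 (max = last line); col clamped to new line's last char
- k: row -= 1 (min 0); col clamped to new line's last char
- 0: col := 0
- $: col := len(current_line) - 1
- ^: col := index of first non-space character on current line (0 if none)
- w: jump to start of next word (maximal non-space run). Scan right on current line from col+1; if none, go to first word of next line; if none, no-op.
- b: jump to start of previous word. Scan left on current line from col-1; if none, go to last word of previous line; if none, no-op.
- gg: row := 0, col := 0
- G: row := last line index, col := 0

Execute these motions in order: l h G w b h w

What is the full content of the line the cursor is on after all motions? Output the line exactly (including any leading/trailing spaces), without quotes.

After 1 (l): row=0 col=1 char='d'
After 2 (h): row=0 col=0 char='_'
After 3 (G): row=2 col=0 char='_'
After 4 (w): row=2 col=2 char='d'
After 5 (b): row=1 col=14 char='s'
After 6 (h): row=1 col=13 char='_'
After 7 (w): row=1 col=14 char='s'

Answer:    red  blue  sky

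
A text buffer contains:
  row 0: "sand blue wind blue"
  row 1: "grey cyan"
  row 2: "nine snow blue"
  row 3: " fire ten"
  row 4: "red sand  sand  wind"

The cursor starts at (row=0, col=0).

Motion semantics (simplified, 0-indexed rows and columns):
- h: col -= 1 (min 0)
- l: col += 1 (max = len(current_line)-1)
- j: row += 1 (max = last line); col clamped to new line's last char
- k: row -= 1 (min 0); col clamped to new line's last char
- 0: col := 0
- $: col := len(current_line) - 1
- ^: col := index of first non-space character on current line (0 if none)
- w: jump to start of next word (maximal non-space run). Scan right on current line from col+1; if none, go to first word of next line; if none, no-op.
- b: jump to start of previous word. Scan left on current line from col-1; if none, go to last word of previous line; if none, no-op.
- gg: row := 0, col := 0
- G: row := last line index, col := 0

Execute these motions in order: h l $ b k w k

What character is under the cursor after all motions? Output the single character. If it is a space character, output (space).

After 1 (h): row=0 col=0 char='s'
After 2 (l): row=0 col=1 char='a'
After 3 ($): row=0 col=18 char='e'
After 4 (b): row=0 col=15 char='b'
After 5 (k): row=0 col=15 char='b'
After 6 (w): row=1 col=0 char='g'
After 7 (k): row=0 col=0 char='s'

Answer: s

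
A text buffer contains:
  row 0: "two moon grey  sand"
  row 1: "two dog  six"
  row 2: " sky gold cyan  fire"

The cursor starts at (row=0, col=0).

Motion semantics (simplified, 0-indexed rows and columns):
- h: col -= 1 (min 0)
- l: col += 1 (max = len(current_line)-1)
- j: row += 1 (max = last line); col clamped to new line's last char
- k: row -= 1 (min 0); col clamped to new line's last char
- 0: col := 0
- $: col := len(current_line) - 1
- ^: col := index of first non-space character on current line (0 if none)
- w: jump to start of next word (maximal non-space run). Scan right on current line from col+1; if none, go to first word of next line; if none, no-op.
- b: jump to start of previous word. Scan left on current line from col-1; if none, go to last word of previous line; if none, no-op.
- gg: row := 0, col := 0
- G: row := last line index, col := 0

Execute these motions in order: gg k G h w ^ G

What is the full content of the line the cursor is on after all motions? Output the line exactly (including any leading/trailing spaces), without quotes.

Answer:  sky gold cyan  fire

Derivation:
After 1 (gg): row=0 col=0 char='t'
After 2 (k): row=0 col=0 char='t'
After 3 (G): row=2 col=0 char='_'
After 4 (h): row=2 col=0 char='_'
After 5 (w): row=2 col=1 char='s'
After 6 (^): row=2 col=1 char='s'
After 7 (G): row=2 col=0 char='_'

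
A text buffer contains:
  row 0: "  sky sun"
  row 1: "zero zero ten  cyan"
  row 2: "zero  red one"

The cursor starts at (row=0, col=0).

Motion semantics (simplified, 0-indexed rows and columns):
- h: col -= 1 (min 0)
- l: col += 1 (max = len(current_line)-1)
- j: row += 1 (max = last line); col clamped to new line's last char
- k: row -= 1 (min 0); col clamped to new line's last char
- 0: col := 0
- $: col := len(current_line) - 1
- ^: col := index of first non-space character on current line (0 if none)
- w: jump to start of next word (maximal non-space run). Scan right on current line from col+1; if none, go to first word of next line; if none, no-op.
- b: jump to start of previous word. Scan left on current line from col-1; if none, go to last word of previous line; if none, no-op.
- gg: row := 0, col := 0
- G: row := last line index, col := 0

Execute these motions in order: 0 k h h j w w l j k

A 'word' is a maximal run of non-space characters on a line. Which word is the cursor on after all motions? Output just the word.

Answer: ten

Derivation:
After 1 (0): row=0 col=0 char='_'
After 2 (k): row=0 col=0 char='_'
After 3 (h): row=0 col=0 char='_'
After 4 (h): row=0 col=0 char='_'
After 5 (j): row=1 col=0 char='z'
After 6 (w): row=1 col=5 char='z'
After 7 (w): row=1 col=10 char='t'
After 8 (l): row=1 col=11 char='e'
After 9 (j): row=2 col=11 char='n'
After 10 (k): row=1 col=11 char='e'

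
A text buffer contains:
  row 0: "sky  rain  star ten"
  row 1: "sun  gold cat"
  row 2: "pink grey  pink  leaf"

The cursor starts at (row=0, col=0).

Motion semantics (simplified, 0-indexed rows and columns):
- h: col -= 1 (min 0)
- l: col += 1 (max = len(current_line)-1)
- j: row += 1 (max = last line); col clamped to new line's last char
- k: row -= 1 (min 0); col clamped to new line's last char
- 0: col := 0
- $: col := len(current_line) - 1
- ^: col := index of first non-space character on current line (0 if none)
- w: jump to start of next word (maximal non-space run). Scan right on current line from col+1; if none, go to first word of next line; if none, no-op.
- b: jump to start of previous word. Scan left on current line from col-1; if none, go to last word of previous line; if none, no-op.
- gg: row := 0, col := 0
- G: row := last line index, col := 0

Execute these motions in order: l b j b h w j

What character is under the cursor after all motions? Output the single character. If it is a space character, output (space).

After 1 (l): row=0 col=1 char='k'
After 2 (b): row=0 col=0 char='s'
After 3 (j): row=1 col=0 char='s'
After 4 (b): row=0 col=16 char='t'
After 5 (h): row=0 col=15 char='_'
After 6 (w): row=0 col=16 char='t'
After 7 (j): row=1 col=12 char='t'

Answer: t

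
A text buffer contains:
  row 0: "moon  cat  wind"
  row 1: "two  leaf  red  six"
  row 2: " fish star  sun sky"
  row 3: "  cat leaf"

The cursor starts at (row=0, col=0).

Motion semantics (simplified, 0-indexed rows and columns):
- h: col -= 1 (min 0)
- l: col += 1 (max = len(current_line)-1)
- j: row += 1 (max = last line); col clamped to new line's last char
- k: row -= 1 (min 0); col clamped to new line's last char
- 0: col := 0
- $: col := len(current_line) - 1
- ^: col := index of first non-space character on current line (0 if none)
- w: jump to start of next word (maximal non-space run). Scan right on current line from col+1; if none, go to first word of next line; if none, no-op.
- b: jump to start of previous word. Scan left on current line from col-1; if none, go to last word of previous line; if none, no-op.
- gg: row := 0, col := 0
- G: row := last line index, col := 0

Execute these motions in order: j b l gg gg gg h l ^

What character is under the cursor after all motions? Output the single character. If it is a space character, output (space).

Answer: m

Derivation:
After 1 (j): row=1 col=0 char='t'
After 2 (b): row=0 col=11 char='w'
After 3 (l): row=0 col=12 char='i'
After 4 (gg): row=0 col=0 char='m'
After 5 (gg): row=0 col=0 char='m'
After 6 (gg): row=0 col=0 char='m'
After 7 (h): row=0 col=0 char='m'
After 8 (l): row=0 col=1 char='o'
After 9 (^): row=0 col=0 char='m'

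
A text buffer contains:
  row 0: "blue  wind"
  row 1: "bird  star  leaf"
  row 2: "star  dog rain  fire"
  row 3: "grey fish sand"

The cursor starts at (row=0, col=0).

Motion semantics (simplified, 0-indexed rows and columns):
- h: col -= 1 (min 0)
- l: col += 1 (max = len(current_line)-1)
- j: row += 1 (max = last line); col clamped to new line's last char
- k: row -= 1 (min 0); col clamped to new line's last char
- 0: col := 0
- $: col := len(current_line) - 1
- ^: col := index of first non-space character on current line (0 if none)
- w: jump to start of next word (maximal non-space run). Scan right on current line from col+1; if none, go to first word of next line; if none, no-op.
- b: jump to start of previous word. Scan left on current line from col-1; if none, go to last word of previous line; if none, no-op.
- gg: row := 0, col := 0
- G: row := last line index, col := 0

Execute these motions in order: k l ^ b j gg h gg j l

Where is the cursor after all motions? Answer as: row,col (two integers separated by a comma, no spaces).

Answer: 1,1

Derivation:
After 1 (k): row=0 col=0 char='b'
After 2 (l): row=0 col=1 char='l'
After 3 (^): row=0 col=0 char='b'
After 4 (b): row=0 col=0 char='b'
After 5 (j): row=1 col=0 char='b'
After 6 (gg): row=0 col=0 char='b'
After 7 (h): row=0 col=0 char='b'
After 8 (gg): row=0 col=0 char='b'
After 9 (j): row=1 col=0 char='b'
After 10 (l): row=1 col=1 char='i'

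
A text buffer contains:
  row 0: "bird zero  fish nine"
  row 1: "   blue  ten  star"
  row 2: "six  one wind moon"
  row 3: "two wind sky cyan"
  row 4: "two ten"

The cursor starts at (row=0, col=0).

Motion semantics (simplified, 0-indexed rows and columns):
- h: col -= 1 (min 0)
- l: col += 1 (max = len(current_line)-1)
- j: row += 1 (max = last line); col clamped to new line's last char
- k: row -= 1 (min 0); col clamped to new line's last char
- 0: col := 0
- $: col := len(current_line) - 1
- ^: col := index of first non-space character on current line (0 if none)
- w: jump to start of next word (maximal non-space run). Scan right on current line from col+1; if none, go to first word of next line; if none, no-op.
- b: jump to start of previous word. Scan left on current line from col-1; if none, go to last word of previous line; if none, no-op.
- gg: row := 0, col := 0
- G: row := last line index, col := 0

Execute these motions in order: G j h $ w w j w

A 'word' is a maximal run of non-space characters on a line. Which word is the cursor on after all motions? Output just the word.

Answer: ten

Derivation:
After 1 (G): row=4 col=0 char='t'
After 2 (j): row=4 col=0 char='t'
After 3 (h): row=4 col=0 char='t'
After 4 ($): row=4 col=6 char='n'
After 5 (w): row=4 col=6 char='n'
After 6 (w): row=4 col=6 char='n'
After 7 (j): row=4 col=6 char='n'
After 8 (w): row=4 col=6 char='n'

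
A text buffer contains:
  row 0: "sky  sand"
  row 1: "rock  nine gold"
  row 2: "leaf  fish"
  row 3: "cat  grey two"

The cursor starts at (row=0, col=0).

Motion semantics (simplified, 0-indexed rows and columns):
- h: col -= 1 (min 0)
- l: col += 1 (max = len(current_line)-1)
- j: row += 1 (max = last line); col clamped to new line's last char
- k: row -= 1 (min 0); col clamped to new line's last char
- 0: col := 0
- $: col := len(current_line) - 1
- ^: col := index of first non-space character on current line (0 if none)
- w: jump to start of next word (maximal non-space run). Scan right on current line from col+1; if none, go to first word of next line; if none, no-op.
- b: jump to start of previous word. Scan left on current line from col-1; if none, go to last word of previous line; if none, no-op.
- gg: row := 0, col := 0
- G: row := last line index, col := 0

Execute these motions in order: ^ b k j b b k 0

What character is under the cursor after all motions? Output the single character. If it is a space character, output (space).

After 1 (^): row=0 col=0 char='s'
After 2 (b): row=0 col=0 char='s'
After 3 (k): row=0 col=0 char='s'
After 4 (j): row=1 col=0 char='r'
After 5 (b): row=0 col=5 char='s'
After 6 (b): row=0 col=0 char='s'
After 7 (k): row=0 col=0 char='s'
After 8 (0): row=0 col=0 char='s'

Answer: s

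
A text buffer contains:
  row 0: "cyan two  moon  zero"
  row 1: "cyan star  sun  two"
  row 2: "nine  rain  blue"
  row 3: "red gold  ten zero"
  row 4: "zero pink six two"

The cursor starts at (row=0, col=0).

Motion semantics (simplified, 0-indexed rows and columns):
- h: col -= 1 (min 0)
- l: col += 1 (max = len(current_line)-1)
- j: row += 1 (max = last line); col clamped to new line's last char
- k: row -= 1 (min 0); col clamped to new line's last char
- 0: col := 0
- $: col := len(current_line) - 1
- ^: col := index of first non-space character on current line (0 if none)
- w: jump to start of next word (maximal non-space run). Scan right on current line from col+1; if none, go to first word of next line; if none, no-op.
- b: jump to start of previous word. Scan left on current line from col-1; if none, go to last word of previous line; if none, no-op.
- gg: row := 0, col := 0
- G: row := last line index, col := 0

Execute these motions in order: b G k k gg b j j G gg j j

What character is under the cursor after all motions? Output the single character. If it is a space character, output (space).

Answer: n

Derivation:
After 1 (b): row=0 col=0 char='c'
After 2 (G): row=4 col=0 char='z'
After 3 (k): row=3 col=0 char='r'
After 4 (k): row=2 col=0 char='n'
After 5 (gg): row=0 col=0 char='c'
After 6 (b): row=0 col=0 char='c'
After 7 (j): row=1 col=0 char='c'
After 8 (j): row=2 col=0 char='n'
After 9 (G): row=4 col=0 char='z'
After 10 (gg): row=0 col=0 char='c'
After 11 (j): row=1 col=0 char='c'
After 12 (j): row=2 col=0 char='n'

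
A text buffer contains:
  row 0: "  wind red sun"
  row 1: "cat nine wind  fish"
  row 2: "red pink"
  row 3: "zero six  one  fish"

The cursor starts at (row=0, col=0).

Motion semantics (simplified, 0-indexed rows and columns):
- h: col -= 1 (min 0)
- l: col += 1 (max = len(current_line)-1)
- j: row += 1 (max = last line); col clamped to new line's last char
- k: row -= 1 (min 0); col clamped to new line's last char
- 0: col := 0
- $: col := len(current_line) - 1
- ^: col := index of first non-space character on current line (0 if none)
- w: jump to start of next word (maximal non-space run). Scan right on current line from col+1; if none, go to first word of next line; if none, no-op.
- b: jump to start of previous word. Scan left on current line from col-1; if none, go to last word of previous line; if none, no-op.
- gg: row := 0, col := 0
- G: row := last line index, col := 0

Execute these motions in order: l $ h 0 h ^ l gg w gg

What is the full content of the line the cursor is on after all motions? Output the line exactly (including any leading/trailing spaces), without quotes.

Answer:   wind red sun

Derivation:
After 1 (l): row=0 col=1 char='_'
After 2 ($): row=0 col=13 char='n'
After 3 (h): row=0 col=12 char='u'
After 4 (0): row=0 col=0 char='_'
After 5 (h): row=0 col=0 char='_'
After 6 (^): row=0 col=2 char='w'
After 7 (l): row=0 col=3 char='i'
After 8 (gg): row=0 col=0 char='_'
After 9 (w): row=0 col=2 char='w'
After 10 (gg): row=0 col=0 char='_'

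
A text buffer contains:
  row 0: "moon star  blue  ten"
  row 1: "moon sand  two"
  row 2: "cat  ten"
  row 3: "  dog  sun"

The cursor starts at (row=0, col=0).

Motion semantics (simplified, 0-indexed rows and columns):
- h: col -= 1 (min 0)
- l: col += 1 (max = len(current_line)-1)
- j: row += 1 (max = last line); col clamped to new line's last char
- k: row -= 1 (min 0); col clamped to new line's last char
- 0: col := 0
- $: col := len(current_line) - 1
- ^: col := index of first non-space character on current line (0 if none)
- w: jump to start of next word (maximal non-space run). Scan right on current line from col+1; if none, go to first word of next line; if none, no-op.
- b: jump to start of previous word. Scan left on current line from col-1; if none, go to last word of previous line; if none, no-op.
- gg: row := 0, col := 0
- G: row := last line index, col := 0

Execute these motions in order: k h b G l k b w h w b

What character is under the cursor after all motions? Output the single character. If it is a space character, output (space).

After 1 (k): row=0 col=0 char='m'
After 2 (h): row=0 col=0 char='m'
After 3 (b): row=0 col=0 char='m'
After 4 (G): row=3 col=0 char='_'
After 5 (l): row=3 col=1 char='_'
After 6 (k): row=2 col=1 char='a'
After 7 (b): row=2 col=0 char='c'
After 8 (w): row=2 col=5 char='t'
After 9 (h): row=2 col=4 char='_'
After 10 (w): row=2 col=5 char='t'
After 11 (b): row=2 col=0 char='c'

Answer: c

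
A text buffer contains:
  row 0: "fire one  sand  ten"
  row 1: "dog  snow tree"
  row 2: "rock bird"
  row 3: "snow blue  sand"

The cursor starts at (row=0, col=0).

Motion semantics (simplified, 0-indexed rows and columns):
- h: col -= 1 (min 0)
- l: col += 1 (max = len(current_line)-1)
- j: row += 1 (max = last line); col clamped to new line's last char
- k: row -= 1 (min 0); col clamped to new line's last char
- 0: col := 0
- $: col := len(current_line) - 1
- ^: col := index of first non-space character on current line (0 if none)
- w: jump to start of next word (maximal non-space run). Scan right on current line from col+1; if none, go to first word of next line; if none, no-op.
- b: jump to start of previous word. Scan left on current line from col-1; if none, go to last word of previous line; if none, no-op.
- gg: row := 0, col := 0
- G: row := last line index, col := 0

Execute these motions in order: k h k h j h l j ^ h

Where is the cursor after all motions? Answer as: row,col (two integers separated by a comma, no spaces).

After 1 (k): row=0 col=0 char='f'
After 2 (h): row=0 col=0 char='f'
After 3 (k): row=0 col=0 char='f'
After 4 (h): row=0 col=0 char='f'
After 5 (j): row=1 col=0 char='d'
After 6 (h): row=1 col=0 char='d'
After 7 (l): row=1 col=1 char='o'
After 8 (j): row=2 col=1 char='o'
After 9 (^): row=2 col=0 char='r'
After 10 (h): row=2 col=0 char='r'

Answer: 2,0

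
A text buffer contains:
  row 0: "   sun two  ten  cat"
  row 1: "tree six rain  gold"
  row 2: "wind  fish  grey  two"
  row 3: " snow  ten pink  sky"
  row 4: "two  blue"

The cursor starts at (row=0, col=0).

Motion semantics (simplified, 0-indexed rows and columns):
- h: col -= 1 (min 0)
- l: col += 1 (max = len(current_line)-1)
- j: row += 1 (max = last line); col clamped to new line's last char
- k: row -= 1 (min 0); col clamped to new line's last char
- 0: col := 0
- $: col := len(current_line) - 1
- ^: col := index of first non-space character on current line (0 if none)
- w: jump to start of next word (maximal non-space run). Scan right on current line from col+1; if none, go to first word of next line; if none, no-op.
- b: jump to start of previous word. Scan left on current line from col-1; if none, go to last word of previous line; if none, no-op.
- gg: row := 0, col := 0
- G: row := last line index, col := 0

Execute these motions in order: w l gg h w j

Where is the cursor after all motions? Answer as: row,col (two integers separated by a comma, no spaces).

Answer: 1,3

Derivation:
After 1 (w): row=0 col=3 char='s'
After 2 (l): row=0 col=4 char='u'
After 3 (gg): row=0 col=0 char='_'
After 4 (h): row=0 col=0 char='_'
After 5 (w): row=0 col=3 char='s'
After 6 (j): row=1 col=3 char='e'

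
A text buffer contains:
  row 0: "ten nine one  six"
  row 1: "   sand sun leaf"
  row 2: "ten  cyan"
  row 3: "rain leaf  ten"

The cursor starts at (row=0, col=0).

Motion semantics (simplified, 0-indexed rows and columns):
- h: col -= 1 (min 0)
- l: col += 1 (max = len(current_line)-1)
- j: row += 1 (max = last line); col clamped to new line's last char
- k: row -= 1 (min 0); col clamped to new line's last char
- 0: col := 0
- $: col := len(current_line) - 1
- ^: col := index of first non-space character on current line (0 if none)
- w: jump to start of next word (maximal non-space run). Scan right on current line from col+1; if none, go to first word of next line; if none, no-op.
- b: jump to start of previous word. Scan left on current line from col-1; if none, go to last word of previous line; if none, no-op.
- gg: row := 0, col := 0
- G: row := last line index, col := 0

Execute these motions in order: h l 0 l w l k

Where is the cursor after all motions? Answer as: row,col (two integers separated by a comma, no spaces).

After 1 (h): row=0 col=0 char='t'
After 2 (l): row=0 col=1 char='e'
After 3 (0): row=0 col=0 char='t'
After 4 (l): row=0 col=1 char='e'
After 5 (w): row=0 col=4 char='n'
After 6 (l): row=0 col=5 char='i'
After 7 (k): row=0 col=5 char='i'

Answer: 0,5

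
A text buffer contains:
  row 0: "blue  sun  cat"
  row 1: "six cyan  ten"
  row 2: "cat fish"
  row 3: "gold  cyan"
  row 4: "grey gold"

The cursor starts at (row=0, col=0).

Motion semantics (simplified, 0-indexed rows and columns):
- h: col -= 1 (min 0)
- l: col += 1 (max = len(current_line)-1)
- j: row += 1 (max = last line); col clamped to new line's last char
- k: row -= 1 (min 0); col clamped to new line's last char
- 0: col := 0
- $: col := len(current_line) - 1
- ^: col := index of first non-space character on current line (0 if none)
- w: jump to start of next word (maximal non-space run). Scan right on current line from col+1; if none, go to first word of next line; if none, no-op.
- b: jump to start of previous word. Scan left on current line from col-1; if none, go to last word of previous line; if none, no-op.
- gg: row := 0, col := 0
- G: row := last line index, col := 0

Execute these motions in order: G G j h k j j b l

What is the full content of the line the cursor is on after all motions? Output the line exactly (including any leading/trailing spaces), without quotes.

Answer: gold  cyan

Derivation:
After 1 (G): row=4 col=0 char='g'
After 2 (G): row=4 col=0 char='g'
After 3 (j): row=4 col=0 char='g'
After 4 (h): row=4 col=0 char='g'
After 5 (k): row=3 col=0 char='g'
After 6 (j): row=4 col=0 char='g'
After 7 (j): row=4 col=0 char='g'
After 8 (b): row=3 col=6 char='c'
After 9 (l): row=3 col=7 char='y'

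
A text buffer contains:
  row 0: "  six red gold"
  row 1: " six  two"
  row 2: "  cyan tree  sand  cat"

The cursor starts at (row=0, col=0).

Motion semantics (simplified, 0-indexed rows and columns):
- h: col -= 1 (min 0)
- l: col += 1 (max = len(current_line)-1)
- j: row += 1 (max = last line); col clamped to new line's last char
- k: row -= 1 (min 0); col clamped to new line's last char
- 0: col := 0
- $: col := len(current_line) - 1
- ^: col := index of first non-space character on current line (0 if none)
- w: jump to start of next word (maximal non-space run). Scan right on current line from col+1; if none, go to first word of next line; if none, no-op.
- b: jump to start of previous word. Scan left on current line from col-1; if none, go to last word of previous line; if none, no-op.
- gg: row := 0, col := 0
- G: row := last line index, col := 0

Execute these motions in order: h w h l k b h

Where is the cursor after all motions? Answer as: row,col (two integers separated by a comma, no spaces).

Answer: 0,1

Derivation:
After 1 (h): row=0 col=0 char='_'
After 2 (w): row=0 col=2 char='s'
After 3 (h): row=0 col=1 char='_'
After 4 (l): row=0 col=2 char='s'
After 5 (k): row=0 col=2 char='s'
After 6 (b): row=0 col=2 char='s'
After 7 (h): row=0 col=1 char='_'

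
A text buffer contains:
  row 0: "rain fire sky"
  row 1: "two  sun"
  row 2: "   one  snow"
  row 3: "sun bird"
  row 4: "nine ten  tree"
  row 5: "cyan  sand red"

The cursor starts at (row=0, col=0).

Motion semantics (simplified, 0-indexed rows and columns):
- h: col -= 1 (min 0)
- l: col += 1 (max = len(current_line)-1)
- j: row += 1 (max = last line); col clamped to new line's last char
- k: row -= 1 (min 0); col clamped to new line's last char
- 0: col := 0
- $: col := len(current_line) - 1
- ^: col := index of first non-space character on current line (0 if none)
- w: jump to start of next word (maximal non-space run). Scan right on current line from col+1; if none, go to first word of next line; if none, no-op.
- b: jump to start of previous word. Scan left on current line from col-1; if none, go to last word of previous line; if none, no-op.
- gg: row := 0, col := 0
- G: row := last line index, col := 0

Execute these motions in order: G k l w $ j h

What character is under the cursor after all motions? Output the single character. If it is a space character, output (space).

After 1 (G): row=5 col=0 char='c'
After 2 (k): row=4 col=0 char='n'
After 3 (l): row=4 col=1 char='i'
After 4 (w): row=4 col=5 char='t'
After 5 ($): row=4 col=13 char='e'
After 6 (j): row=5 col=13 char='d'
After 7 (h): row=5 col=12 char='e'

Answer: e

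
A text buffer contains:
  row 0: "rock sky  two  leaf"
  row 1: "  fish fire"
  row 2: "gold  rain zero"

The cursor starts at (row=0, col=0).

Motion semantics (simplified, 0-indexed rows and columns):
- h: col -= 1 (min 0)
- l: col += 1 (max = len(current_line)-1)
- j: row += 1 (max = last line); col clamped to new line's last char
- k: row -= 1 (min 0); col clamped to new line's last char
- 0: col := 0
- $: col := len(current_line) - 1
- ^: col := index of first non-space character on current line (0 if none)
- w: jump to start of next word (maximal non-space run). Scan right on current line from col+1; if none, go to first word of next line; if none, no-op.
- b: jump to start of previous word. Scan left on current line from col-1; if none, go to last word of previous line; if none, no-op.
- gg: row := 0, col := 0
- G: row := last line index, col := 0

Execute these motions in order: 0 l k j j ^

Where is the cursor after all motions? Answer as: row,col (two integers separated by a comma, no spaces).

Answer: 2,0

Derivation:
After 1 (0): row=0 col=0 char='r'
After 2 (l): row=0 col=1 char='o'
After 3 (k): row=0 col=1 char='o'
After 4 (j): row=1 col=1 char='_'
After 5 (j): row=2 col=1 char='o'
After 6 (^): row=2 col=0 char='g'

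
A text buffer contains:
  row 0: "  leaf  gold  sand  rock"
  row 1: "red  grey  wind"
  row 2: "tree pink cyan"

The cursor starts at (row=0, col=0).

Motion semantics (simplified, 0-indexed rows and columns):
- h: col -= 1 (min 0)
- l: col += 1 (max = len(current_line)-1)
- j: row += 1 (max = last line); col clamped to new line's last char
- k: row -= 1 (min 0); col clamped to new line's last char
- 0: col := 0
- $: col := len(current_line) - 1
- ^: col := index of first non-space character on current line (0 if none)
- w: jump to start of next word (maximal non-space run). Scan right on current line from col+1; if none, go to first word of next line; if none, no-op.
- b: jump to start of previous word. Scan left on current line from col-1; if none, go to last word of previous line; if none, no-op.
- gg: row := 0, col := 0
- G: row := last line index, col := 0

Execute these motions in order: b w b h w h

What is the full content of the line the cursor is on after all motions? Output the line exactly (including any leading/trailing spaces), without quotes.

After 1 (b): row=0 col=0 char='_'
After 2 (w): row=0 col=2 char='l'
After 3 (b): row=0 col=2 char='l'
After 4 (h): row=0 col=1 char='_'
After 5 (w): row=0 col=2 char='l'
After 6 (h): row=0 col=1 char='_'

Answer:   leaf  gold  sand  rock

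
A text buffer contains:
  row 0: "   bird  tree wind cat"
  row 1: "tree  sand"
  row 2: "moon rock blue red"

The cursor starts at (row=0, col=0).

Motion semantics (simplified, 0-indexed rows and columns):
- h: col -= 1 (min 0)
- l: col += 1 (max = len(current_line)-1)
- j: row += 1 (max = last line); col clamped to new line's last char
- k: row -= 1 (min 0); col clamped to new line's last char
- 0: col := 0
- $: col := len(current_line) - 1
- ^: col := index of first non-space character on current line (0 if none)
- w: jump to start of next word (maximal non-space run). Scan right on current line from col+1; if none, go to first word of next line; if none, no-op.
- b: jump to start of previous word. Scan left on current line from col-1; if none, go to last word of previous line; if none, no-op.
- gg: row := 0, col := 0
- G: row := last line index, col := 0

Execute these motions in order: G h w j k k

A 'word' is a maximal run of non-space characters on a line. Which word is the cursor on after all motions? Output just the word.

Answer: bird

Derivation:
After 1 (G): row=2 col=0 char='m'
After 2 (h): row=2 col=0 char='m'
After 3 (w): row=2 col=5 char='r'
After 4 (j): row=2 col=5 char='r'
After 5 (k): row=1 col=5 char='_'
After 6 (k): row=0 col=5 char='r'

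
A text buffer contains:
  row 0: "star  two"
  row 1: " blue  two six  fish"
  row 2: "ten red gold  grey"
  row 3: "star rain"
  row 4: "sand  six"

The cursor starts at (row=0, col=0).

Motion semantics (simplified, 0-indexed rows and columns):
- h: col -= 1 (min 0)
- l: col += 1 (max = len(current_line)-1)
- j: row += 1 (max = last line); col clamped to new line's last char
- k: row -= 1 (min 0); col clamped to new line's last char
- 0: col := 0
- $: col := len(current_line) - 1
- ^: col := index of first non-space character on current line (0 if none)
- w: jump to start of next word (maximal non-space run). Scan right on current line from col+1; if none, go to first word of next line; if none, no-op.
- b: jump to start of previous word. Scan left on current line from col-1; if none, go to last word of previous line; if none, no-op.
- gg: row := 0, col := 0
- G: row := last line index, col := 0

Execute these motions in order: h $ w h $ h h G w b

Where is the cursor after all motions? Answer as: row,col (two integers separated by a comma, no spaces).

Answer: 4,0

Derivation:
After 1 (h): row=0 col=0 char='s'
After 2 ($): row=0 col=8 char='o'
After 3 (w): row=1 col=1 char='b'
After 4 (h): row=1 col=0 char='_'
After 5 ($): row=1 col=19 char='h'
After 6 (h): row=1 col=18 char='s'
After 7 (h): row=1 col=17 char='i'
After 8 (G): row=4 col=0 char='s'
After 9 (w): row=4 col=6 char='s'
After 10 (b): row=4 col=0 char='s'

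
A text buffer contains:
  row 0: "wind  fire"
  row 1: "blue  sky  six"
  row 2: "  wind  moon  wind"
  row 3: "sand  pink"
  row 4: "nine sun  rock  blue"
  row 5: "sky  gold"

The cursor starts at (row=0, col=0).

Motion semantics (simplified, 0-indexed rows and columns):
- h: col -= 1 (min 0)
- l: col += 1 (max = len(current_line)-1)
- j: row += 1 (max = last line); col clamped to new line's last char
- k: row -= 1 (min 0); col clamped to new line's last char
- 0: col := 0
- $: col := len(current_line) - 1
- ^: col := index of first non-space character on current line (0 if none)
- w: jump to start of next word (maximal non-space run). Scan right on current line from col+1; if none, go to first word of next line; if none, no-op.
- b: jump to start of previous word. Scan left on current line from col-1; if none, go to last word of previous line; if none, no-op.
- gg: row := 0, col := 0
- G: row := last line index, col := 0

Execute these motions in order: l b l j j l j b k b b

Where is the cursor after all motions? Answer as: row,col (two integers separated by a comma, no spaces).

Answer: 1,6

Derivation:
After 1 (l): row=0 col=1 char='i'
After 2 (b): row=0 col=0 char='w'
After 3 (l): row=0 col=1 char='i'
After 4 (j): row=1 col=1 char='l'
After 5 (j): row=2 col=1 char='_'
After 6 (l): row=2 col=2 char='w'
After 7 (j): row=3 col=2 char='n'
After 8 (b): row=3 col=0 char='s'
After 9 (k): row=2 col=0 char='_'
After 10 (b): row=1 col=11 char='s'
After 11 (b): row=1 col=6 char='s'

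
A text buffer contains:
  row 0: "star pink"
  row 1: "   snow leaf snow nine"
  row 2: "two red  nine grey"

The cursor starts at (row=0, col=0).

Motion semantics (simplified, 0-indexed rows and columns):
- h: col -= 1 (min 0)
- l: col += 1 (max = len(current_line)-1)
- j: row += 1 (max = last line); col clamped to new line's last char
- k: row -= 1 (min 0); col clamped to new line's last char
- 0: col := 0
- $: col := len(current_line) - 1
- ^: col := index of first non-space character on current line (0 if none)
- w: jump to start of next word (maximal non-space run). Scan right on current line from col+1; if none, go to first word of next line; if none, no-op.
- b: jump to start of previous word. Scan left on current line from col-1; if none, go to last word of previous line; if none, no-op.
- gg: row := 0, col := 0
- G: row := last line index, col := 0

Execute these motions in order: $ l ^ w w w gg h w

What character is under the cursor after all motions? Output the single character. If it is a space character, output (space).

After 1 ($): row=0 col=8 char='k'
After 2 (l): row=0 col=8 char='k'
After 3 (^): row=0 col=0 char='s'
After 4 (w): row=0 col=5 char='p'
After 5 (w): row=1 col=3 char='s'
After 6 (w): row=1 col=8 char='l'
After 7 (gg): row=0 col=0 char='s'
After 8 (h): row=0 col=0 char='s'
After 9 (w): row=0 col=5 char='p'

Answer: p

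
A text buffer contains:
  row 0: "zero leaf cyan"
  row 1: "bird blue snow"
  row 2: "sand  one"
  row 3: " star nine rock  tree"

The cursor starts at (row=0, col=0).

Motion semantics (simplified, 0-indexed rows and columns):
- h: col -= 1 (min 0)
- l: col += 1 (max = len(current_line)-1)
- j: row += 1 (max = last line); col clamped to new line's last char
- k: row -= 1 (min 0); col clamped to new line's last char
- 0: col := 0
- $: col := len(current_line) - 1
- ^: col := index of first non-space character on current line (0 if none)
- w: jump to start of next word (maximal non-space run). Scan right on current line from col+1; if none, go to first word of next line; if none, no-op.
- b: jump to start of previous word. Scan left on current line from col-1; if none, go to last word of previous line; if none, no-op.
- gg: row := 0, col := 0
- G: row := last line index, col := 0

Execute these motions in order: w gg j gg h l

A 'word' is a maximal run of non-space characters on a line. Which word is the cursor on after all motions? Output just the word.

Answer: zero

Derivation:
After 1 (w): row=0 col=5 char='l'
After 2 (gg): row=0 col=0 char='z'
After 3 (j): row=1 col=0 char='b'
After 4 (gg): row=0 col=0 char='z'
After 5 (h): row=0 col=0 char='z'
After 6 (l): row=0 col=1 char='e'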